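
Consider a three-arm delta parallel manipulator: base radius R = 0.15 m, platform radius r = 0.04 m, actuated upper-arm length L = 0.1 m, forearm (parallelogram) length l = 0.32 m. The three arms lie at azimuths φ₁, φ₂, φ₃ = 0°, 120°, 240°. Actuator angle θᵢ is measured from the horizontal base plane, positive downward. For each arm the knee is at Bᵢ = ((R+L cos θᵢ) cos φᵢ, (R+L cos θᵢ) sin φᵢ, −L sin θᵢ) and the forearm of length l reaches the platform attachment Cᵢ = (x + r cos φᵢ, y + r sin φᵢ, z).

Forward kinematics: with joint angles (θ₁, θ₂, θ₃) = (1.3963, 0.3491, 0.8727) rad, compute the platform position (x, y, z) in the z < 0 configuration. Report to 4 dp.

(-0.0913, 0.0482, -0.3271)

φ1=0.0°: virtual centre (0.1274, 0.0000, -0.0985), radius l
φ2=120.0°: virtual centre (-0.1020, 0.1766, -0.0342), radius l
arm 3 at φ=240.0°: ρ3 = 0.1743;  centre 3 = (-0.0871, -0.1509, -0.0766)
subtract pairs → two planes through P
plane₁₂: -0.4587x+0.3533y+0.1286z = 0.0169
Cramer: x(z) = -0.0301+0.1871z;  y(z) = 0.0086-0.1210z
into |P−centre ₁|² = l²: 1.0496z² + 0.1360z + -0.0678 = 0;  Δ = 0.3033;  z = -0.3271 or 0.1976 → z<0 root = -0.3271
x = -0.0913, y = 0.0482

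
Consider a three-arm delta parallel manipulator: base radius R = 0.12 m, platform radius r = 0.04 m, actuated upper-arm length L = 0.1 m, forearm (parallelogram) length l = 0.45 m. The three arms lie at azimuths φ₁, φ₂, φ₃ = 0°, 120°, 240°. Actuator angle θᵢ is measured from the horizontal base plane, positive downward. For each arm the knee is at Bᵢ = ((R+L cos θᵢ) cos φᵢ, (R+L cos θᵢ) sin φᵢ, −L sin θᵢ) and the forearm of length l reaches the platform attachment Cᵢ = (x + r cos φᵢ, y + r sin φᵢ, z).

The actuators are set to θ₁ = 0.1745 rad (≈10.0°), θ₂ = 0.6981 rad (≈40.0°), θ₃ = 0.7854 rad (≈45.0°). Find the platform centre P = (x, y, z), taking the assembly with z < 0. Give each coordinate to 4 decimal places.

φ1=0.0°: virtual centre (0.1785, 0.0000, -0.0174), radius l
φ2=120.0°: virtual centre (-0.0783, 0.1356, -0.0643), radius l
O3 = (0.1507·cos240.0°, 0.1507·sin240.0°, -0.0707) = (-0.0754, -0.1305, -0.0707)
subtract pairs → two planes through P
[-0.5136 0.2713 -0.0938]·P = -0.0035;  [-0.5077 -0.2610 -0.1067]·P = -0.0044
det = 0.2718;  x = 0.0078+-0.1966z,  y = 0.0019+-0.0264z
quadratic in z: (1.0394)z²+(0.1017)z+(-0.1731)=0, √Δ=0.8543 → z ∈ {-0.4599, 0.3620}; z = -0.4599 (taking z<0)
x = 0.0982, y = 0.0140

(0.0982, 0.0140, -0.4599)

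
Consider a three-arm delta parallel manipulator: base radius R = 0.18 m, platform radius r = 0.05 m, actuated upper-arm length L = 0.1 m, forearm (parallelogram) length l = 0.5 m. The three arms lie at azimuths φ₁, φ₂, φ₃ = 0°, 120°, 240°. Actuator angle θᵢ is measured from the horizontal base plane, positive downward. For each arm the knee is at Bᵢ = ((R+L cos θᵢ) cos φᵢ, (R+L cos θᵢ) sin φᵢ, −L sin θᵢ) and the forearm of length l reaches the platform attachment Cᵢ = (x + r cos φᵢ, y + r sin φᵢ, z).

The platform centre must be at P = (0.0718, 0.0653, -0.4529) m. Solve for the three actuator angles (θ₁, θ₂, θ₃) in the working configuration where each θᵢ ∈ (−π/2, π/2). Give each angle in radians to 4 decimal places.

θ₁ = -0.1750, θ₂ = 0.0868, θ₃ = 0.6105

φ1=0.0° → target in arm frame (0.0718, 0.0653)
  A cos θ + B sin θ = C:  0.0582·cos θ + -0.4529·sin θ = 0.1362
  θ1 = atan2(B,A) + arccos(C/0.4566) = -0.1750
rotate P by −φ2: (0.0207, -0.0948, -0.4529)
  e−x'=0.1093;  (l²−L²−(e−x')²−y'²−z²)/2L = 0.0697
  γ=atan2(-0.4529,0.1093)=-1.3339;  ψ=arccos(0.1495)=1.4207;  θ2=γ+ψ≈0.0868
arm 3 (φ=240.0°): x'=-0.0925, y'=0.0295
  e−x'=0.2225;  (l²−L²−(e−x')²−y'²−z²)/2L = -0.0774
  √(A²+B²)=0.5046;  θ3 = -1.1142+1.7247 ≈ 0.6105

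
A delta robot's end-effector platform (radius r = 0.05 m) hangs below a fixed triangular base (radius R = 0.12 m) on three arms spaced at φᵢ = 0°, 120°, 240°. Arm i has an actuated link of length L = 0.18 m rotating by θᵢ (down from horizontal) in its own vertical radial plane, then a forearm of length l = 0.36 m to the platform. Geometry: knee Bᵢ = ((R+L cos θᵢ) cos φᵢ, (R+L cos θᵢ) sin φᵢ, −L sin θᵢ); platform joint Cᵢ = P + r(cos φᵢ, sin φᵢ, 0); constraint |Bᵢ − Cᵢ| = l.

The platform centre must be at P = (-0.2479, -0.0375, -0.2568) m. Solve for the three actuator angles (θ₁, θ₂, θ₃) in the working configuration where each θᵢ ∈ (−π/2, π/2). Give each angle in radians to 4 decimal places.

θ₁ = 1.3966, θ₂ = 0.1749, θ₃ = -0.1743

rotate P by −φ1: (-0.2479, -0.0375, -0.2568)
  e−x'=0.3179;  (l²−L²−(e−x')²−y'²−z²)/2L = -0.1978
  γ=atan2(-0.2568,0.3179)=-0.6795;  ψ=arccos(-0.4840)=2.0761;  θ1=γ+ψ≈1.3966
arm 2 (φ=120.0°): x'=0.0915, y'=0.2334
  A=-0.0215, B=-0.2568, C=(l²−L²−A²−y'²−z²)/(2L)=-0.0658
  θ2 = atan2(B,A) + arccos(C/0.2577) = 0.1749
arm 3 (φ=240.0°): x'=0.1564, y'=-0.1959
  A cos θ + B sin θ = C:  -0.0864·cos θ + -0.2568·sin θ = -0.0406
  γ=atan2(-0.2568,-0.0864)=-1.8954;  ψ=arccos(-0.1498)=1.7211;  θ3=γ+ψ≈-0.1743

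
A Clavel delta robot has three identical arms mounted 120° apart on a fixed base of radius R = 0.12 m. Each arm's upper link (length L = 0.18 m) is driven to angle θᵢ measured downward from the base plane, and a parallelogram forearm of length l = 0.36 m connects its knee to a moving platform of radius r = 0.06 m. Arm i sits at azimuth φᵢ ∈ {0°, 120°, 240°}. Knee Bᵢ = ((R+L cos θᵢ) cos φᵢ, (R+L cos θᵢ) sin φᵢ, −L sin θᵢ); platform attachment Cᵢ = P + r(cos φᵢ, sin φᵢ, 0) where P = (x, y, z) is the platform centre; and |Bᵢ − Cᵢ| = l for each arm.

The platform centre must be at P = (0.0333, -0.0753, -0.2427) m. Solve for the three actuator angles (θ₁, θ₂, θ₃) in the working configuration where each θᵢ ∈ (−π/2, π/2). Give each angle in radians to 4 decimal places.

θ₁ = -0.2620, θ₂ = 0.3492, θ₃ = -0.3490

arm 1 (φ=0.0°): x'=0.0333, y'=-0.0753
  A cos θ + B sin θ = C:  0.0267·cos θ + -0.2427·sin θ = 0.0886
  √(A²+B²)=0.2442;  θ1 = -1.4612+1.1992 ≈ -0.2620
φ2=120.0° → target in arm frame (-0.0819, 0.0088)
  A cos θ + B sin θ = C:  0.1419·cos θ + -0.2427·sin θ = 0.0503
  γ=atan2(-0.2427,0.1419)=-1.0418;  ψ=arccos(0.1788)=1.3910;  θ2=γ+ψ≈0.3492
arm 3 (φ=240.0°): x'=0.0486, y'=0.0665
  A cos θ + B sin θ = C:  0.0114·cos θ + -0.2427·sin θ = 0.0937
  √(A²+B²)=0.2430;  θ3 = -1.5237+1.1747 ≈ -0.3490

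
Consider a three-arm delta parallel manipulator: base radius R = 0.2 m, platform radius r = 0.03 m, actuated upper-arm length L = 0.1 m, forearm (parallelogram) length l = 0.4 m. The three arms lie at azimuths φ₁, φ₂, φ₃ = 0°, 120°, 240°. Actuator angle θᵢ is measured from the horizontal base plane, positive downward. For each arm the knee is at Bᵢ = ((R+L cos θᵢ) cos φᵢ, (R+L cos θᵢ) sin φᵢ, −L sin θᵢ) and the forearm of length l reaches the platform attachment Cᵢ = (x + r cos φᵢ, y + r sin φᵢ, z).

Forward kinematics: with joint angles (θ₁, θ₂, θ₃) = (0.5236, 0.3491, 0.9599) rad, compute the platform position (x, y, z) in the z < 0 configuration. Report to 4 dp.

arm 1 at φ=0.0°: ρ1 = 0.2566;  S1 = (0.2566, 0.0000, -0.0500)
S2 = (0.2640·cos120.0°, 0.2640·sin120.0°, -0.0342) = (-0.1320, 0.2286, -0.0342)
φ3=240.0°: virtual centre (-0.1137, -0.1969, -0.0819), radius l
eliminate P² terms by subtracting sphere 1 from 2 and 3
[-0.7772 0.4572 0.0316]·P = 0.0025;  [-0.7406 -0.3938 -0.0638]·P = -0.0099
det = 0.6446;  x = 0.0055+-0.0260z,  y = 0.0149+-0.1132z
sphere 1 gives Az²+Bz+C=0 with A=1.0135, B=0.1097, C=-0.0942;  B²−4AC=0.3941;  roots -0.3638, 0.2556;  negative root z = -0.3638
x = 0.0150, y = 0.0561

(0.0150, 0.0561, -0.3638)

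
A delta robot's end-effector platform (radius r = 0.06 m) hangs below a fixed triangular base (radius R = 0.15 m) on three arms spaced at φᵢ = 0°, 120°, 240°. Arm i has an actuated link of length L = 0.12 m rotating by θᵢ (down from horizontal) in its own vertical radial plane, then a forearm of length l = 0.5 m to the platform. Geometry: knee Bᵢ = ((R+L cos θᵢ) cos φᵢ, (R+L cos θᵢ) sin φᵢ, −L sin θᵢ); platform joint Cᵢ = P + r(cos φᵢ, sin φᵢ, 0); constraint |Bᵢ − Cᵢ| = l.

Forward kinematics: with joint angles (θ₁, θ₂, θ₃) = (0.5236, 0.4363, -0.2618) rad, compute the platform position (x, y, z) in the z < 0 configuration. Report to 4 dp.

φ1=0.0°: virtual centre (0.1939, 0.0000, -0.0600), radius l
S2 = (0.1988·cos120.0°, 0.1988·sin120.0°, -0.0507) = (-0.0994, 0.1721, -0.0507)
arm 3 at φ=240.0°: (R−r)+L cos θ3 = 0.2059;  S3 = (-0.1030, -0.1783, 0.0311)
eliminate P² terms by subtracting sphere 1 from 2 and 3
linear system: -0.5866x+0.3443y = 0.0009−0.0186z; -0.5938x+-0.3566y = 0.0022−0.1821z
Cramer: x(z) = -0.0025+0.1676z;  y(z) = -0.0018+0.2316z
sphere 1 gives Az²+Bz+C=0 with A=1.0817, B=0.0533, C=-0.2078;  B²−4AC=0.9020;  roots -0.4636, 0.4143;  negative root z = -0.4636
x = -0.0802, y = -0.1092

(-0.0802, -0.1092, -0.4636)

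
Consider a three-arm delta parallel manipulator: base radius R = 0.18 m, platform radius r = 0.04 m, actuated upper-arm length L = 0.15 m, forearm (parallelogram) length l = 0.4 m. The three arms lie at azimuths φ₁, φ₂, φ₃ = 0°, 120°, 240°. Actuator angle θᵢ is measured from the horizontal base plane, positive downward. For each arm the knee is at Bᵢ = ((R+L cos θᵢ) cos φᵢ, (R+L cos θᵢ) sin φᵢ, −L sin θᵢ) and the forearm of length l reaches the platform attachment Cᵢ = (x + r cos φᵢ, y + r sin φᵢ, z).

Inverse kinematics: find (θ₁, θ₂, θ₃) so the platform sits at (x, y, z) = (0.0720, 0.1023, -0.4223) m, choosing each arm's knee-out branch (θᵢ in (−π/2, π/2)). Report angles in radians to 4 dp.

rotate P by −φ1: (0.0720, 0.1023, -0.4223)
  e−x'=0.0680;  (l²−L²−(e−x')²−y'²−z²)/2L = -0.1864
  γ=atan2(-0.4223,0.0680)=-1.4111;  ψ=arccos(-0.4358)=2.0218;  θ1=γ+ψ≈0.6106
rotate P by −φ2: (0.0526, -0.1135, -0.4223)
  A cos θ + B sin θ = C:  0.0874·cos θ + -0.4223·sin θ = -0.2045
  √(A²+B²)=0.4313;  θ2 = -1.3667+2.0649 ≈ 0.6982
φ3=240.0° → target in arm frame (-0.1246, 0.0112)
  A=0.2646, B=-0.4223, C=(l²−L²−A²−y'²−z²)/(2L)=-0.3699
  γ=atan2(-0.4223,0.2646)=-1.0111;  ψ=arccos(-0.7423)=2.4073;  θ3=γ+ψ≈1.3962

θ₁ = 0.6106, θ₂ = 0.6982, θ₃ = 1.3962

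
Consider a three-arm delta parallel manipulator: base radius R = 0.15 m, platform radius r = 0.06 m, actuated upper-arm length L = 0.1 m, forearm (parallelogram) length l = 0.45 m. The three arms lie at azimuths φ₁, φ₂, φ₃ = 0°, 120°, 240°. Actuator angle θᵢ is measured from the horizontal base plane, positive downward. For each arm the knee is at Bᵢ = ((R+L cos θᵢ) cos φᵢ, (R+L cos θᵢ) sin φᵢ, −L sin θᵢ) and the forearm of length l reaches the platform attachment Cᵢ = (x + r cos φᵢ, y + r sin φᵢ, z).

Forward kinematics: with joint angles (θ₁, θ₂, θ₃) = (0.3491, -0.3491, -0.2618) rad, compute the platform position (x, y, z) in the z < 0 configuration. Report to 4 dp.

S1 = (0.1840·cos0.0°, 0.1840·sin0.0°, -0.0342) = (0.1840, 0.0000, -0.0342)
arm 2 at φ=120.0°: ρ2 = 0.1840;  S2 = (-0.0920, 0.1593, 0.0342)
φ3=240.0°: virtual centre (-0.0933, -0.1616, 0.0259), radius l
|S₂|²−|S₁|² = 0.0000;  |S₃|²−|S₁|² = 0.0005
[-0.5519 0.3186 0.1368]·P = 0.0000;  [-0.5545 -0.3232 0.1202]·P = 0.0005
Cramer: x(z) = -0.0004+0.2324z;  y(z) = -0.0007-0.0269z
quadratic in z: (1.0547)z²+(-0.0172)z+(-0.1673)=0, √Δ=0.8404 → z ∈ {-0.3902, 0.4066}; z = -0.3902 (taking z<0)
x = -0.0911, y = 0.0098

(-0.0911, 0.0098, -0.3902)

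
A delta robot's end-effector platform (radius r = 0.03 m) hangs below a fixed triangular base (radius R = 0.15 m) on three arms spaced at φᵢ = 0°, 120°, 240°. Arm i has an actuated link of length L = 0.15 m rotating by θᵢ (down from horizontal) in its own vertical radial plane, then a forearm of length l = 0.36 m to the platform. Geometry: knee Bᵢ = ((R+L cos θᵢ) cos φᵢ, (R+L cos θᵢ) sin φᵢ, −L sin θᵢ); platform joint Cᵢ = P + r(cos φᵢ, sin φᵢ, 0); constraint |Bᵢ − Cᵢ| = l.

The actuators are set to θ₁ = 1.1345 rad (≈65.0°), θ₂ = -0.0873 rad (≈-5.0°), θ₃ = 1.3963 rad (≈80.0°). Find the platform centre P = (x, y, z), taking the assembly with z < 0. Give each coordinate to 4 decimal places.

(-0.0564, 0.1809, -0.3344)

φ1=0.0°: virtual centre (0.1834, 0.0000, -0.1359), radius l
centre 2 = (0.2694·cos120.0°, 0.2694·sin120.0°, 0.0131) = (-0.1347, 0.2333, 0.0131)
arm 3 at φ=240.0°: e+L cos θ3 = 0.1460;  centre 3 = (-0.0730, -0.1265, -0.1477)
|centre ₂|²−|centre ₁|² = 0.0206;  |centre ₃|²−|centre ₁|² = -0.0090
[-0.6362 0.4667 0.2981]·P = 0.0206;  [-0.5128 -0.2530 -0.0235]·P = -0.0090
det = 0.4002;  x = -0.0026+0.1609z,  y = 0.0407+-0.4193z
sphere 1 gives Az²+Bz+C=0 with A=1.2017, B=0.1779, C=-0.0749;  B²−4AC=0.3915;  roots -0.3344, 0.1863;  negative root z = -0.3344
x = -0.0564, y = 0.1809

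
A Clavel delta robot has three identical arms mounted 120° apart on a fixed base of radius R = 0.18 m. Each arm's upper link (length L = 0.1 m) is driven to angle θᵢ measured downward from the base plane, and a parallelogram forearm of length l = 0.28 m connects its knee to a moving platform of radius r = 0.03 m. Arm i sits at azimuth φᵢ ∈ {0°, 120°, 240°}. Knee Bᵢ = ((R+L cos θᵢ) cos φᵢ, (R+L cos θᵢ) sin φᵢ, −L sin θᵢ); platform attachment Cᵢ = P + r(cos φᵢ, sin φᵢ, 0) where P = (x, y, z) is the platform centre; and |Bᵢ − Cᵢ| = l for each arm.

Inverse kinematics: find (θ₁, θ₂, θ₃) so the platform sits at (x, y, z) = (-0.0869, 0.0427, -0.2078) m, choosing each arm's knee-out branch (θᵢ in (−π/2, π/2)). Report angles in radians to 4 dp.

arm 1 (φ=0.0°): x'=-0.0869, y'=0.0427
  e−x'=0.2369;  (l²−L²−(e−x')²−y'²−z²)/2L = -0.1636
  √(A²+B²)=0.3151;  θ1 = -0.7201+2.1168 ≈ 1.3967
φ2=120.0° → target in arm frame (0.0804, 0.0539)
  A cos θ + B sin θ = C:  0.0696·cos θ + -0.2078·sin θ = 0.0874
  γ=atan2(-0.2078,0.0696)=-1.2477;  ψ=arccos(0.3987)=1.1607;  θ2=γ+ψ≈-0.0870
rotate P by −φ3: (0.0065, -0.0966, -0.2078)
  e−x'=0.1435;  (l²−L²−(e−x')²−y'²−z²)/2L = -0.0236
  √(A²+B²)=0.2525;  θ3 = -0.9663+1.6643 ≈ 0.6979

θ₁ = 1.3967, θ₂ = -0.0870, θ₃ = 0.6979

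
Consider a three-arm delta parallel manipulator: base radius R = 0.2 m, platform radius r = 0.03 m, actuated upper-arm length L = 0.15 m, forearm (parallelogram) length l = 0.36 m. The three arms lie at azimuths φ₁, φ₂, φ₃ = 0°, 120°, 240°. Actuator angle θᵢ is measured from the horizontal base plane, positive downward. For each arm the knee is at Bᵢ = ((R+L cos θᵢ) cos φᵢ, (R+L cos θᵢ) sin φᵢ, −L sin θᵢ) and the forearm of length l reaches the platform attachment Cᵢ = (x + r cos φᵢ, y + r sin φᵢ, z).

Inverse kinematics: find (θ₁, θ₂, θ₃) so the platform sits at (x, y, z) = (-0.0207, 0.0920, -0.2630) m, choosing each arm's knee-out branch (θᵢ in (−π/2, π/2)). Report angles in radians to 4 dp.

θ₁ = 0.6982, θ₂ = -0.0869, θ₃ = 0.9598

φ1=0.0° → target in arm frame (-0.0207, 0.0920)
  A=0.1907, B=-0.2630, C=(l²−L²−A²−y'²−z²)/(2L)=-0.0230
  γ=atan2(-0.2630,0.1907)=-0.9434;  ψ=arccos(-0.0708)=1.6416;  θ1=γ+ψ≈0.6982
φ2=120.0° → target in arm frame (0.0900, -0.0281)
  e−x'=0.0800;  (l²−L²−(e−x')²−y'²−z²)/2L = 0.1025
  γ=atan2(-0.2630,0.0800)=-1.2756;  ψ=arccos(0.3728)=1.1887;  θ2=γ+ψ≈-0.0869
rotate P by −φ3: (-0.0693, -0.0639, -0.2630)
  e−x'=0.2393;  (l²−L²−(e−x')²−y'²−z²)/2L = -0.0781
  γ=atan2(-0.2630,0.2393)=-0.8325;  ψ=arccos(-0.2197)=1.7923;  θ3=γ+ψ≈0.9598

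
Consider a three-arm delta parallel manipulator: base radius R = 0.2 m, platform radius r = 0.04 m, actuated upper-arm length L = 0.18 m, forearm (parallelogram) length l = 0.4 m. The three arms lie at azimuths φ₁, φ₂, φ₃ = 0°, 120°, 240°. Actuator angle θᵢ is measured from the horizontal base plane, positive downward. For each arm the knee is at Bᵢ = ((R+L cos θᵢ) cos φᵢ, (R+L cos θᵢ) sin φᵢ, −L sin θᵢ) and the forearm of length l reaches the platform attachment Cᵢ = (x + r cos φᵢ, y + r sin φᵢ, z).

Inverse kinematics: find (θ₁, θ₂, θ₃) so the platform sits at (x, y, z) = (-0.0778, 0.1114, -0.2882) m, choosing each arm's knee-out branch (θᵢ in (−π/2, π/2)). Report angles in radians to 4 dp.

arm 1 (φ=0.0°): x'=-0.0778, y'=0.1114
  e−x'=0.2378;  (l²−L²−(e−x')²−y'²−z²)/2L = -0.0678
  γ=atan2(-0.2882,0.2378)=-0.8809;  ψ=arccos(-0.1815)=1.7533;  θ1=γ+ψ≈0.8724
arm 2 (φ=120.0°): x'=0.1354, y'=0.0117
  A cos θ + B sin θ = C:  0.0246·cos θ + -0.2882·sin θ = 0.1217
  θ2 = atan2(B,A) + arccos(C/0.2893) = -0.3489
rotate P by −φ3: (-0.0576, -0.1231, -0.2882)
  A=0.2176, B=-0.2882, C=(l²−L²−A²−y'²−z²)/(2L)=-0.0499
  γ=atan2(-0.2882,0.2176)=-0.9241;  ψ=arccos(-0.1380)=1.7093;  θ3=γ+ψ≈0.7851

θ₁ = 0.8724, θ₂ = -0.3489, θ₃ = 0.7851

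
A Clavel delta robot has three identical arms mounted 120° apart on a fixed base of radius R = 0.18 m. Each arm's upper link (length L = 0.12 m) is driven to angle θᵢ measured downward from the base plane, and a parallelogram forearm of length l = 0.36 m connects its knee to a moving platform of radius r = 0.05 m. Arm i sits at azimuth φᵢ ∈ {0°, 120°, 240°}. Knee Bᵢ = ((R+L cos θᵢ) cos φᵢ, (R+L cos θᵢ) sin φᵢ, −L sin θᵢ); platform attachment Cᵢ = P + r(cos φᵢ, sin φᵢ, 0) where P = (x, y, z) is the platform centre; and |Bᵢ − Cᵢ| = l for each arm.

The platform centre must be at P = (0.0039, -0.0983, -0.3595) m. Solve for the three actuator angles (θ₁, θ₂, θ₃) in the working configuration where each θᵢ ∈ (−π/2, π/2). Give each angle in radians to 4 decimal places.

θ₁ = 0.7853, θ₂ = 1.2218, θ₃ = 0.3495

rotate P by −φ1: (0.0039, -0.0983, -0.3595)
  A=0.1261, B=-0.3595, C=(l²−L²−A²−y'²−z²)/(2L)=-0.1650
  θ1 = atan2(B,A) + arccos(C/0.3810) = 0.7853
arm 2 (φ=120.0°): x'=-0.0871, y'=0.0458
  e−x'=0.2171;  (l²−L²−(e−x')²−y'²−z²)/2L = -0.2636
  γ=atan2(-0.3595,0.2171)=-1.0276;  ψ=arccos(-0.6276)=2.2493;  θ2=γ+ψ≈1.2218
φ3=240.0° → target in arm frame (0.0832, 0.0525)
  A cos θ + B sin θ = C:  0.0468·cos θ + -0.3595·sin θ = -0.0791
  √(A²+B²)=0.3625;  θ3 = -1.4413+1.7908 ≈ 0.3495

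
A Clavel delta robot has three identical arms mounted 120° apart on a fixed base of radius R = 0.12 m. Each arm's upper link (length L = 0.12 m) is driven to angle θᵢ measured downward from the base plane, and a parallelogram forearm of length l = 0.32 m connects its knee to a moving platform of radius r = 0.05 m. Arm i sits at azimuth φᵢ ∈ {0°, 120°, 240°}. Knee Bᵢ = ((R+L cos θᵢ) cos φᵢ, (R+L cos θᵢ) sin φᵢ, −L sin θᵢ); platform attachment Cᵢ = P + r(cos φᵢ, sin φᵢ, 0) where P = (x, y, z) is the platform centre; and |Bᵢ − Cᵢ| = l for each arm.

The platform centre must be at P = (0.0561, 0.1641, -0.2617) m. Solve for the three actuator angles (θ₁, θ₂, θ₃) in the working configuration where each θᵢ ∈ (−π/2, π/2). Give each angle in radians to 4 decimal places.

θ₁ = 0.1743, θ₂ = -0.1748, θ₃ = 1.2215

φ1=0.0° → target in arm frame (0.0561, 0.1641)
  A=0.0139, B=-0.2617, C=(l²−L²−A²−y'²−z²)/(2L)=-0.0317
  √(A²+B²)=0.2621;  θ1 = -1.5177+1.6921 ≈ 0.1743
φ2=120.0° → target in arm frame (0.1141, -0.1306)
  A cos θ + B sin θ = C:  -0.0441·cos θ + -0.2617·sin θ = 0.0021
  √(A²+B²)=0.2654;  θ2 = -1.7376+1.5628 ≈ -0.1748
rotate P by −φ3: (-0.1702, -0.0335, -0.2617)
  A cos θ + B sin θ = C:  0.2402·cos θ + -0.2617·sin θ = -0.1637
  θ3 = atan2(B,A) + arccos(C/0.3552) = 1.2215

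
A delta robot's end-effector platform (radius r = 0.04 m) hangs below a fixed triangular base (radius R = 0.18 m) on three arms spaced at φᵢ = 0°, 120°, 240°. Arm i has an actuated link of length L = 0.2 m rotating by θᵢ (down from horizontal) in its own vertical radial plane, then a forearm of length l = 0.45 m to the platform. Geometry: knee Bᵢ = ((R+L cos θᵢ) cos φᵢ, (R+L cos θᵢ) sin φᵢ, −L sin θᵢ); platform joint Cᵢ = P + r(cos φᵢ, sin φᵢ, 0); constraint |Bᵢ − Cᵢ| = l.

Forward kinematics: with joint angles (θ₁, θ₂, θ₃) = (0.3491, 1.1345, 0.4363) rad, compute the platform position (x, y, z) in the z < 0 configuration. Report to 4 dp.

arm 1 at φ=0.0°: (R−r)+L cos θ1 = 0.3279;  O1 = (0.3279, 0.0000, -0.0684)
arm 2 at φ=120.0°: (R−r)+L cos θ2 = 0.2245;  O2 = (-0.1123, 0.1944, -0.1813)
φ3=240.0°: virtual centre (-0.1606, -0.2782, -0.0845), radius l
eliminate P² terms by subtracting sphere 1 from 2 and 3
[-0.8804 0.3889 -0.2257]·P = -0.0290;  [-0.9771 -0.5564 -0.0322]·P = -0.0019
Cramer: x(z) = 0.0194-0.1588z;  y(z) = -0.0306+0.2209z
quadratic in z: (1.0740)z²+(0.2213)z+(-0.1017)=0, √Δ=0.6969 → z ∈ {-0.4275, 0.2214}; z = -0.4275 (taking z<0)
x = 0.0872, y = -0.1251

(0.0872, -0.1251, -0.4275)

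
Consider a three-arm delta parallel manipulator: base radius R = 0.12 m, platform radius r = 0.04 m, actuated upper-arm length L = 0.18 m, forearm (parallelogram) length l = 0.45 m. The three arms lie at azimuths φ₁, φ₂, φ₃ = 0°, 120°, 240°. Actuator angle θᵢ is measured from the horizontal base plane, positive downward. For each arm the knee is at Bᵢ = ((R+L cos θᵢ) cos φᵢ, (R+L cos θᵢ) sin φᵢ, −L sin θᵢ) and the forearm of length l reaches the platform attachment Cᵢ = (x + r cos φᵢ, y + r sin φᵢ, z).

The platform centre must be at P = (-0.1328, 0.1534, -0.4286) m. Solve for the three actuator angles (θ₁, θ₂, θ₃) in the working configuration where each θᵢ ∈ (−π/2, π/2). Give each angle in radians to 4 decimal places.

φ1=0.0° → target in arm frame (-0.1328, 0.1534)
  e−x'=0.2128;  (l²−L²−(e−x')²−y'²−z²)/2L = -0.2289
  √(A²+B²)=0.4785;  θ1 = -1.1100+2.0696 ≈ 0.9597
φ2=120.0° → target in arm frame (0.1992, 0.0383)
  A cos θ + B sin θ = C:  -0.1192·cos θ + -0.4286·sin θ = -0.0813
  √(A²+B²)=0.4449;  θ2 = -1.8422+1.7547 ≈ -0.0875
rotate P by −φ3: (-0.0664, -0.1917, -0.4286)
  A=0.1464, B=-0.4286, C=(l²−L²−A²−y'²−z²)/(2L)=-0.1994
  √(A²+B²)=0.4529;  θ3 = -1.2415+2.0268 ≈ 0.7852

θ₁ = 0.9597, θ₂ = -0.0875, θ₃ = 0.7852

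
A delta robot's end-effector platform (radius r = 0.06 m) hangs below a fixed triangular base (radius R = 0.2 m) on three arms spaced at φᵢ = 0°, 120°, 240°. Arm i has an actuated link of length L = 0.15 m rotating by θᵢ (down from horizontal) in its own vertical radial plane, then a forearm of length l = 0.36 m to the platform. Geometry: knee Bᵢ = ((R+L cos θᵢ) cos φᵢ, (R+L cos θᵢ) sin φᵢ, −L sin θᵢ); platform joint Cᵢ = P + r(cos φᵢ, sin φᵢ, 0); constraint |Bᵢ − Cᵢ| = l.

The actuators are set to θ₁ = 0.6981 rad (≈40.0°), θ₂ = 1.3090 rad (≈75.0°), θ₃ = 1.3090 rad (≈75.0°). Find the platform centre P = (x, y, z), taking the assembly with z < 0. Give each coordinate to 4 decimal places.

(0.0895, 0.0000, -0.4162)

arm 1 at φ=0.0°: ρ1 = 0.2549;  centre 1 = (0.2549, 0.0000, -0.0964)
centre 2 = (0.1788·cos120.0°, 0.1788·sin120.0°, -0.1449) = (-0.0894, 0.1549, -0.1449)
arm 3 at φ=240.0°: ρ3 = 0.1788;  centre 3 = (-0.0894, -0.1549, -0.1449)
|centre ₂|²−|centre ₁|² = -0.0213;  |centre ₃|²−|centre ₁|² = -0.0213
plane₁₂: -0.6886x+0.3097y+-0.0969z = -0.0213
Cramer: x(z) = 0.0309-0.1408z;  y(z) = 0.0000+0.0000z
quadratic in z: (1.0198)z²+(0.2559)z+(-0.0701)=0, √Δ=0.5930 → z ∈ {-0.4162, 0.1653}; z = -0.4162 (taking z<0)
x = 0.0895, y = 0.0000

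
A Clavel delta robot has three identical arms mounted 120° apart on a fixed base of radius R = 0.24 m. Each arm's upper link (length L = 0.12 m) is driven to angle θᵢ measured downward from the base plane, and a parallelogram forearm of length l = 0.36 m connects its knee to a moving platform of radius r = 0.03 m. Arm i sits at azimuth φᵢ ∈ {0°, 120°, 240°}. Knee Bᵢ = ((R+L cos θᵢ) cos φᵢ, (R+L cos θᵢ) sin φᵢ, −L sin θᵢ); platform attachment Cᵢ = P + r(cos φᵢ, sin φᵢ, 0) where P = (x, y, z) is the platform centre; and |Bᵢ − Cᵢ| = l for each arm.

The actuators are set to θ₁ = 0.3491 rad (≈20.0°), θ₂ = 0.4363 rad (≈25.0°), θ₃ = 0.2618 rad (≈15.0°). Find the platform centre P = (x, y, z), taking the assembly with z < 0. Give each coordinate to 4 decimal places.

S1 = (0.3228·cos0.0°, 0.3228·sin0.0°, -0.0410) = (0.3228, 0.0000, -0.0410)
arm 2 at φ=120.0°: ρ2 = 0.3188;  S2 = (-0.1594, 0.2761, -0.0507)
S3 = (0.3259·cos240.0°, 0.3259·sin240.0°, -0.0311) = (-0.1630, -0.2822, -0.0311)
subtract pairs → two planes through P
plane₁₂: -0.9643x+0.5521y+-0.0193z = -0.0017
Cramer: x(z) = 0.0002+0.0001z;  y(z) = -0.0027+0.0352z
quadratic in z: (1.0012)z²+(0.0818)z+(-0.0239)=0, √Δ=0.3198 → z ∈ {-0.2006, 0.1188}; z = -0.2006 (taking z<0)
x = 0.0002, y = -0.0098

(0.0002, -0.0098, -0.2006)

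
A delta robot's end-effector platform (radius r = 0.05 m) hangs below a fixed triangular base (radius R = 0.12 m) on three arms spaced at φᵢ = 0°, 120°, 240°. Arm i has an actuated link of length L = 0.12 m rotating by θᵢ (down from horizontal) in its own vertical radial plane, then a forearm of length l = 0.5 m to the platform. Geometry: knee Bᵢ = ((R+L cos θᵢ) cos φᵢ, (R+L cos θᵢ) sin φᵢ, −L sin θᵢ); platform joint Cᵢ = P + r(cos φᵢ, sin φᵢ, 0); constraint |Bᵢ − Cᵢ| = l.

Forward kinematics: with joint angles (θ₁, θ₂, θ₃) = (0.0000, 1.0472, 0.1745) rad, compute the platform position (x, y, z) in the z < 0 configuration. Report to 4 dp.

S1 = (0.1900·cos0.0°, 0.1900·sin0.0°, 0.0000) = (0.1900, 0.0000, 0.0000)
S2 = (0.1300·cos120.0°, 0.1300·sin120.0°, -0.1039) = (-0.0650, 0.1126, -0.1039)
φ3=240.0°: virtual centre (-0.0941, -0.1630, -0.0208), radius l
eliminate P² terms by subtracting sphere 1 from 2 and 3
[-0.5100 0.2252 -0.2078]·P = -0.0084;  [-0.5682 -0.3259 -0.0417]·P = -0.0003
det = 0.2942;  x = 0.0095+-0.2622z,  y = -0.0158+0.3292z
quadratic in z: (1.1771)z²+(0.0843)z+(-0.2172)=0, √Δ=1.0147 → z ∈ {-0.4668, 0.3952}; z = -0.4668 (taking z<0)
x = 0.1319, y = -0.1695

(0.1319, -0.1695, -0.4668)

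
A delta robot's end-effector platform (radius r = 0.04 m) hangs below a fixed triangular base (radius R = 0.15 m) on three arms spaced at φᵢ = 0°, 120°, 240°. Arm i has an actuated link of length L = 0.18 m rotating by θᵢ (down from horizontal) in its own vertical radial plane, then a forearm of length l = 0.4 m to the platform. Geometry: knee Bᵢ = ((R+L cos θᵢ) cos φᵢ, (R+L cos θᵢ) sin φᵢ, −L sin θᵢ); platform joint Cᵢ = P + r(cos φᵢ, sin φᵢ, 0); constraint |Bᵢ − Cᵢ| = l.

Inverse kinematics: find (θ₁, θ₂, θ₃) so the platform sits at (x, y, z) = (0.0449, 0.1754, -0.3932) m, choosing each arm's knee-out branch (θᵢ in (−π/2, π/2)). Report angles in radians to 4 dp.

θ₁ = 0.6110, θ₂ = 0.2619, θ₃ = 1.3091

arm 1 (φ=0.0°): x'=0.0449, y'=0.1754
  A=0.0651, B=-0.3932, C=(l²−L²−A²−y'²−z²)/(2L)=-0.1722
  √(A²+B²)=0.3986;  θ1 = -1.4067+2.0177 ≈ 0.6110
rotate P by −φ2: (0.1295, -0.1266, -0.3932)
  A cos θ + B sin θ = C:  -0.0195·cos θ + -0.3932·sin θ = -0.1206
  θ2 = atan2(B,A) + arccos(C/0.3937) = 0.2619
φ3=240.0° → target in arm frame (-0.1744, -0.0488)
  e−x'=0.2844;  (l²−L²−(e−x')²−y'²−z²)/2L = -0.3062
  θ3 = atan2(B,A) + arccos(C/0.4852) = 1.3091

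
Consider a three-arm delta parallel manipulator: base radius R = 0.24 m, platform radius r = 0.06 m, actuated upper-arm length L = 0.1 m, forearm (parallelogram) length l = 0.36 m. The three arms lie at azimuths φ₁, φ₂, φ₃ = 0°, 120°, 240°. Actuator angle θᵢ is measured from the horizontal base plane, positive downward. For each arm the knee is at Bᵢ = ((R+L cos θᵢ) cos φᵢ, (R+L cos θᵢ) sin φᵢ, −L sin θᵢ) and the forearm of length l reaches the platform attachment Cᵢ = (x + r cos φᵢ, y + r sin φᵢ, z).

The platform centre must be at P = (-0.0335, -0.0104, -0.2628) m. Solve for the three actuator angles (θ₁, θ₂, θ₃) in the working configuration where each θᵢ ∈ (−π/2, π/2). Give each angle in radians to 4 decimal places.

θ₁ = 0.6106, θ₂ = 0.2615, θ₃ = 0.0868

rotate P by −φ1: (-0.0335, -0.0104, -0.2628)
  A=0.2135, B=-0.2628, C=(l²−L²−A²−y'²−z²)/(2L)=0.0242
  γ=atan2(-0.2628,0.2135)=-0.8885;  ψ=arccos(0.0716)=1.4992;  θ1=γ+ψ≈0.6106
rotate P by −φ2: (0.0077, 0.0342, -0.2628)
  A cos θ + B sin θ = C:  0.1723·cos θ + -0.2628·sin θ = 0.0985
  γ=atan2(-0.2628,0.1723)=-0.9906;  ψ=arccos(0.3134)=1.2521;  θ2=γ+ψ≈0.2615
arm 3 (φ=240.0°): x'=0.0258, y'=-0.0238
  A=0.1542, B=-0.2628, C=(l²−L²−A²−y'²−z²)/(2L)=0.1309
  γ=atan2(-0.2628,0.1542)=-1.0400;  ψ=arccos(0.4295)=1.1268;  θ3=γ+ψ≈0.0868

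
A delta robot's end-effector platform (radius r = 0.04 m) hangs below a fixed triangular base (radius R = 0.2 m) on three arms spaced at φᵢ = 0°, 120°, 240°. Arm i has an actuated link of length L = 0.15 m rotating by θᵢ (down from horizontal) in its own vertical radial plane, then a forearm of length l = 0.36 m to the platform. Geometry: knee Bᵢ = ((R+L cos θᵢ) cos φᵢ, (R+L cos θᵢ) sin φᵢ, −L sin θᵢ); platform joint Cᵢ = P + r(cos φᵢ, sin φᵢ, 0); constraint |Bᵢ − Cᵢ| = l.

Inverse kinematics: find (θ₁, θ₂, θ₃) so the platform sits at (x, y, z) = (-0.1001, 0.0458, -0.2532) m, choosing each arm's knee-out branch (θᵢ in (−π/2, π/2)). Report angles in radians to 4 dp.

rotate P by −φ1: (-0.1001, 0.0458, -0.2532)
  A=0.2601, B=-0.2532, C=(l²−L²−A²−y'²−z²)/(2L)=-0.0892
  θ1 = atan2(B,A) + arccos(C/0.3630) = 1.0471
arm 2 (φ=120.0°): x'=0.0897, y'=0.0638
  A cos θ + B sin θ = C:  0.0703·cos θ + -0.2532·sin θ = 0.1133
  γ=atan2(-0.2532,0.0703)=-1.3000;  ψ=arccos(0.4310)=1.1251;  θ2=γ+ψ≈-0.1749
φ3=240.0° → target in arm frame (0.0104, -0.1096)
  A cos θ + B sin θ = C:  0.1496·cos θ + -0.2532·sin θ = 0.0287
  γ=atan2(-0.2532,0.1496)=-1.0371;  ψ=arccos(0.0974)=1.4732;  θ3=γ+ψ≈0.4361

θ₁ = 1.0471, θ₂ = -0.1749, θ₃ = 0.4361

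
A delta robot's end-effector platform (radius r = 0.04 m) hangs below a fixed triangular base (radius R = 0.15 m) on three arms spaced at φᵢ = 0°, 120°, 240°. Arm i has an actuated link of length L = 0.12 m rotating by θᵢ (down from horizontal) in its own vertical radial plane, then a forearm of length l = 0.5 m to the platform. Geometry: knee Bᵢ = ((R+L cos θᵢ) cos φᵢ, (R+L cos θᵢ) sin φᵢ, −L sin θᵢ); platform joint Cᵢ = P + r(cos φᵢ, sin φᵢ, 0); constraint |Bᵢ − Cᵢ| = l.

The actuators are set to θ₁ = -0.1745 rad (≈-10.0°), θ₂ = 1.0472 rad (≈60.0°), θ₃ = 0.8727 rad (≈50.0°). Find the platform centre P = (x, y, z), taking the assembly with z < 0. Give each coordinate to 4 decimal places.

arm 1 at φ=0.0°: ρ1 = 0.2282;  S1 = (0.2282, 0.0000, 0.0208)
φ2=120.0°: virtual centre (-0.0850, 0.1472, -0.1039), radius l
arm 3 at φ=240.0°: ρ3 = 0.1871;  S3 = (-0.0936, -0.1621, -0.0919)
subtract pairs → two planes through P
linear system: -0.6264x+0.2944y = -0.0128−-0.2495z; -0.6435x+-0.3241y = -0.0090−-0.2255z
det = 0.3925;  x = 0.0173+-0.3752z,  y = -0.0066+0.0492z
sphere 1 gives Az²+Bz+C=0 with A=1.1432, B=0.1159, C=-0.2051;  B²−4AC=0.9512;  roots -0.4773, 0.3759;  negative root z = -0.4773
x = 0.1964, y = -0.0300

(0.1964, -0.0300, -0.4773)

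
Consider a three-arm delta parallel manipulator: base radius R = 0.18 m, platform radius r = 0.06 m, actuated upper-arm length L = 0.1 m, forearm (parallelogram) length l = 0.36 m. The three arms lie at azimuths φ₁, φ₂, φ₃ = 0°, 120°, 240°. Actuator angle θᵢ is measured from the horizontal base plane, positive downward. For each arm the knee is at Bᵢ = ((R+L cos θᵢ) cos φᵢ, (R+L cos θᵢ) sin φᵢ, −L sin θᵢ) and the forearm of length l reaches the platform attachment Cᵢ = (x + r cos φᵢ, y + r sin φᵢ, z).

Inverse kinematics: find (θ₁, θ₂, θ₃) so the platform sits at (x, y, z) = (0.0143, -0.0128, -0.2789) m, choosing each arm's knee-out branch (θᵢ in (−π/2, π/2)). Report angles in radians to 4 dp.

φ1=0.0° → target in arm frame (0.0143, -0.0128)
  A=0.1057, B=-0.2789, C=(l²−L²−A²−y'²−z²)/(2L)=0.1524
  θ1 = atan2(B,A) + arccos(C/0.2983) = -0.1740
arm 2 (φ=120.0°): x'=-0.0182, y'=-0.0060
  A cos θ + B sin θ = C:  0.1382·cos θ + -0.2789·sin θ = 0.1134
  γ=atan2(-0.2789,0.1382)=-1.1106;  ψ=arccos(0.3641)=1.1981;  θ2=γ+ψ≈0.0874
arm 3 (φ=240.0°): x'=0.0039, y'=0.0188
  A=0.1161, B=-0.2789, C=(l²−L²−A²−y'²−z²)/(2L)=0.1400
  θ3 = atan2(B,A) + arccos(C/0.3021) = -0.0874

θ₁ = -0.1740, θ₂ = 0.0874, θ₃ = -0.0874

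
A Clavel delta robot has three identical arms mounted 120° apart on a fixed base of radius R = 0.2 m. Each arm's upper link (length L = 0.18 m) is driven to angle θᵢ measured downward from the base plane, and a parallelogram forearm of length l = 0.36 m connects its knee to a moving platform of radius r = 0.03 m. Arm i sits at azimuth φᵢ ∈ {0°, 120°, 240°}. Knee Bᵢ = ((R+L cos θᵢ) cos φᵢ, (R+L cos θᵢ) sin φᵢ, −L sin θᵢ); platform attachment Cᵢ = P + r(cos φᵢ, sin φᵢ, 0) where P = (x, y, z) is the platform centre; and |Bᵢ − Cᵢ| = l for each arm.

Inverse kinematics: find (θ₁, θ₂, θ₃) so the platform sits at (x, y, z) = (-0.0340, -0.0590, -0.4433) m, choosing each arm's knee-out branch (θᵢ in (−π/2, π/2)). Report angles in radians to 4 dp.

rotate P by −φ1: (-0.0340, -0.0590, -0.4433)
  A cos θ + B sin θ = C:  0.2040·cos θ + -0.4433·sin θ = -0.4011
  √(A²+B²)=0.4880;  θ1 = -1.1395+2.5358 ≈ 1.3963
φ2=120.0° → target in arm frame (-0.0341, 0.0589)
  A cos θ + B sin θ = C:  0.2041·cos θ + -0.4433·sin θ = -0.4012
  √(A²+B²)=0.4880;  θ2 = -1.1393+2.5360 ≈ 1.3967
arm 3 (φ=240.0°): x'=0.0681, y'=0.0001
  A cos θ + B sin θ = C:  0.1019·cos θ + -0.4433·sin θ = -0.3047
  γ=atan2(-0.4433,0.1019)=-1.3448;  ψ=arccos(-0.6699)=2.3049;  θ3=γ+ψ≈0.9601

θ₁ = 1.3963, θ₂ = 1.3967, θ₃ = 0.9601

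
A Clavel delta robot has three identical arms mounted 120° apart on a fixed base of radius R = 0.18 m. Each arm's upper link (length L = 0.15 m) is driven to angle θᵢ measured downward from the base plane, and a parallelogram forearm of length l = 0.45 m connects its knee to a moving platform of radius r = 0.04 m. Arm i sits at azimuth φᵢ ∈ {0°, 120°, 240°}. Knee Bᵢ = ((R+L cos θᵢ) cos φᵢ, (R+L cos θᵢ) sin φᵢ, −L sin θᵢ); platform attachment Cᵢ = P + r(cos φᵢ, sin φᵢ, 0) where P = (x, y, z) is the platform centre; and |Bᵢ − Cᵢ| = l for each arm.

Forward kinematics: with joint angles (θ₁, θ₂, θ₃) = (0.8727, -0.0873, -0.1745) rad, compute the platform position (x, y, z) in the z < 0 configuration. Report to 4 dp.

arm 1 at φ=0.0°: ρ1 = 0.2364;  S1 = (0.2364, 0.0000, -0.1149)
arm 2 at φ=120.0°: ρ2 = 0.2894;  S2 = (-0.1447, 0.2507, 0.0131)
φ3=240.0°: virtual centre (-0.1439, -0.2492, 0.0260), radius l
eliminate P² terms by subtracting sphere 1 from 2 and 3
[-0.7623 0.5013 0.2560]·P = 0.0148;  [-0.7606 -0.4983 0.2819]·P = 0.0144
Cramer: x(z) = -0.0192+0.3533z;  y(z) = 0.0004+0.0265z
quadratic in z: (1.1255)z²+(0.0493)z+(-0.1240)=0, √Δ=0.7487 → z ∈ {-0.3545, 0.3107}; z = -0.3545 (taking z<0)
x = -0.1444, y = -0.0090

(-0.1444, -0.0090, -0.3545)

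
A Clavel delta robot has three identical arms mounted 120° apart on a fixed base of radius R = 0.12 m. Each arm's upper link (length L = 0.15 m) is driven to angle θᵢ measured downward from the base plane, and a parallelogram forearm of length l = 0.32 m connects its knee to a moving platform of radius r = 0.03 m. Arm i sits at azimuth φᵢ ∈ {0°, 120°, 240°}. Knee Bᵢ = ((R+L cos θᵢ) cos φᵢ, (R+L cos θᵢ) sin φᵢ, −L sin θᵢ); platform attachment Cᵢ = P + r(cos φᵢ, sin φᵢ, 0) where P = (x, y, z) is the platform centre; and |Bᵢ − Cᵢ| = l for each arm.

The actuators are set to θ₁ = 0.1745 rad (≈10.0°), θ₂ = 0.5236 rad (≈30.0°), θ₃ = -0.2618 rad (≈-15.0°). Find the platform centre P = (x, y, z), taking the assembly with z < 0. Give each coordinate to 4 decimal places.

φ1=0.0°: virtual centre (0.2377, 0.0000, -0.0260), radius l
S2 = (0.2199·cos120.0°, 0.2199·sin120.0°, -0.0750) = (-0.1100, 0.1904, -0.0750)
S3 = (0.2349·cos240.0°, 0.2349·sin240.0°, 0.0388) = (-0.1174, -0.2034, 0.0388)
|S₂|²−|S₁|² = -0.0032;  |S₃|²−|S₁|² = -0.0005
[-0.6953 0.3809 -0.0979]·P = -0.0032;  [-0.7103 -0.4068 0.1297]·P = -0.0005
Cramer: x(z) = 0.0027+0.0173z;  y(z) = -0.0035+0.2887z
quadratic in z: (1.0836)z²+(0.0419)z+(-0.0465)=0, √Δ=0.4508 → z ∈ {-0.2274, 0.1887}; z = -0.2274 (taking z<0)
x = -0.0012, y = -0.0691

(-0.0012, -0.0691, -0.2274)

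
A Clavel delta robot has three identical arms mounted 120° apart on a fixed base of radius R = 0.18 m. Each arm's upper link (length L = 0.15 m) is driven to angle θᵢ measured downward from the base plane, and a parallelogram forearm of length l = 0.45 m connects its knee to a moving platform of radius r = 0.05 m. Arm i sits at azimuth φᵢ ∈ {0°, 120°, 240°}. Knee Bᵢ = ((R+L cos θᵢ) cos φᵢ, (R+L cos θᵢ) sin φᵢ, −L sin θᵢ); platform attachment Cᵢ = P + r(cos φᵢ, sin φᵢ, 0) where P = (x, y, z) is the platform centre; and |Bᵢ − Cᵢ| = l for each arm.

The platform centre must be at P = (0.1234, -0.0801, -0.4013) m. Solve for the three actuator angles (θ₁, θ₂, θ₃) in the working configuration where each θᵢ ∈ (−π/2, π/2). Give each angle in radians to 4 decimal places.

arm 1 (φ=0.0°): x'=0.1234, y'=-0.0801
  A=0.0066, B=-0.4013, C=(l²−L²−A²−y'²−z²)/(2L)=0.0417
  θ1 = atan2(B,A) + arccos(C/0.4014) = -0.0875
φ2=120.0° → target in arm frame (-0.1311, -0.0668)
  A=0.2611, B=-0.4013, C=(l²−L²−A²−y'²−z²)/(2L)=-0.1789
  γ=atan2(-0.4013,0.2611)=-0.9940;  ψ=arccos(-0.3736)=1.9537;  θ2=γ+ψ≈0.9597
arm 3 (φ=240.0°): x'=0.0077, y'=0.1469
  A cos θ + B sin θ = C:  0.1223·cos θ + -0.4013·sin θ = -0.0586
  θ3 = atan2(B,A) + arccos(C/0.4195) = 0.4361

θ₁ = -0.0875, θ₂ = 0.9597, θ₃ = 0.4361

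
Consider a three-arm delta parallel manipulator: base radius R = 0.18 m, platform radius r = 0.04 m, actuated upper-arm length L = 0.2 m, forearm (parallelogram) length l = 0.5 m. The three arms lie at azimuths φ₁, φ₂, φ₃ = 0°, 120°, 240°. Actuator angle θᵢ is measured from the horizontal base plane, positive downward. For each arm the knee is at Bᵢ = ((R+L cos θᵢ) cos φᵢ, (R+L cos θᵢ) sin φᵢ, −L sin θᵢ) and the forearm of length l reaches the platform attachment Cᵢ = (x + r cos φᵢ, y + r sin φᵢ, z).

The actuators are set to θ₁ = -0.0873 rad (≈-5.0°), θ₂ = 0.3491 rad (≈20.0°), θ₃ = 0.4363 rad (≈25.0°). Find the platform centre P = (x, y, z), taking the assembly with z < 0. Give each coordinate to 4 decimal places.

(0.0810, 0.0139, -0.4105)

arm 1 at φ=0.0°: e+L cos θ1 = 0.3392;  S1 = (0.3392, 0.0000, 0.0174)
φ2=120.0°: virtual centre (-0.1640, 0.2840, -0.0684), radius l
φ3=240.0°: virtual centre (-0.1606, -0.2782, -0.0845), radius l
eliminate P² terms by subtracting sphere 1 from 2 and 3
linear system: -1.0064x+0.5680y = -0.0032−-0.1717z; -0.9997x+-0.5564y = -0.0050−-0.2039z
det = 1.1279;  x = 0.0041+-0.1874z,  y = 0.0017+-0.0298z
sphere 1 gives Az²+Bz+C=0 with A=1.0360, B=0.0906, C=-0.1374;  B²−4AC=0.5775;  roots -0.4105, 0.3230;  negative root z = -0.4105
x = 0.0810, y = 0.0139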